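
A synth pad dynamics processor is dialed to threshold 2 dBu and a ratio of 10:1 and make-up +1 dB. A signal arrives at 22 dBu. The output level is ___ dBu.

The input is 20 dB above the 2 dBu threshold.
At 10:1 the overshoot is divided by 10, leaving 2 dB above threshold.
That puts the output at 4 dBu; make-up adds 1 dB, giving 5 dBu.

5 dBu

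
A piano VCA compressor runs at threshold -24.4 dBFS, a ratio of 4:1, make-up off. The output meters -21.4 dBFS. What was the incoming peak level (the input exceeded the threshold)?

-12.4 dBFS

Post-compression overshoot = -21.4 − (-24.4) = 3 dB.
Before 4:1 compression the overshoot was 3 × 4 = 12 dB, so input = -24.4 + 12 = -12.4 dBFS.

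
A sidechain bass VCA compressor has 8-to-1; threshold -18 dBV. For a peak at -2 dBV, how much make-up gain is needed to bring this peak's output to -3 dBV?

13 dB

Without make-up, output = threshold + overshoot/8 = -18 + 2 = -16 dBV.
Gap to target: 13 dB.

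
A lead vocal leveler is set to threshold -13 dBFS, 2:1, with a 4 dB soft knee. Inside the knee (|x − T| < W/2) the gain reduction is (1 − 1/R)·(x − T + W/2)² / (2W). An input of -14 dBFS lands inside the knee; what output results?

-14.0625 dBFS

x − T + W/2 = -14 − (-13) + 2 = 1.
GR = (1 − 1/2) × 1² / 8 = 0.5 × 1 / 8 = 0.0625 dB.
Output = -14 − 0.0625 = -14.0625 dBFS.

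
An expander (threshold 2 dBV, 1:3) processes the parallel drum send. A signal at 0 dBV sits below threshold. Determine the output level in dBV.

-4 dBV

Undershoot = 2 − 0 = 2 dB.
At 1:3, that expands to 6 dB under threshold.
Output = 2 − 6 = -4 dBV.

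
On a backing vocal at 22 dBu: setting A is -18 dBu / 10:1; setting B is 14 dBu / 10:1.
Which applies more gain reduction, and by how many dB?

A: GR = 40 − 40/10 = 36 dB.
B: GR = 8 − 8/10 = 7.2 dB.
A reduces 28.8 dB more.

A, by 28.8 dB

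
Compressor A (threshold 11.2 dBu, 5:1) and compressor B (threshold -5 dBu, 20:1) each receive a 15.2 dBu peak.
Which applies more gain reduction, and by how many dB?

B, by 15.99 dB

A: overshoot 4 dB → output overshoot 0.8 dB → GR 3.2 dB.
B: overshoot 20.2 dB → output overshoot 1.01 dB → GR 19.19 dB.
B reduces 15.99 dB more.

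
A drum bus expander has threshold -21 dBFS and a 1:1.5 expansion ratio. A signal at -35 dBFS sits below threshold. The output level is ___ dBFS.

The input is 14 dB below the -21 dBFS threshold.
A 1:1.5 expander multiplies undershoot by 1.5: 14 × 1.5 = 21 dB below threshold.
Output = -21 − 21 = -42 dBFS.

-42 dBFS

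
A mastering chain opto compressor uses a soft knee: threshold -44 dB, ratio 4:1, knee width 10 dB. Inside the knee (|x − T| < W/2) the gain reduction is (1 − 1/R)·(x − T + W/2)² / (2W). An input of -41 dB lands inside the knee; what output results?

-43.4 dB

x − T + W/2 = -41 − (-44) + 5 = 8.
GR = (1 − 1/4) × 8² / 20 = 0.75 × 64 / 20 = 2.4 dB.
Output = -41 − 2.4 = -43.4 dB.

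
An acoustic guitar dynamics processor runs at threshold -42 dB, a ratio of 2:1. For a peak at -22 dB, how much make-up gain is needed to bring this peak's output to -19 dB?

13 dB

The peak compresses to -42 + 20/2 = -32 dB.
To reach -19 dB requires -19 − (-32) = 13 dB of make-up.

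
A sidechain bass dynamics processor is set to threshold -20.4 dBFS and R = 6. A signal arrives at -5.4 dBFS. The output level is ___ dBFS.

-17.9 dBFS

-5.4 dBFS sits 15 dB over threshold.
At 6:1 the overshoot is divided by 6, leaving 2.5 dB above threshold.
So the level is -20.4 + 2.5 = -17.9 dBFS.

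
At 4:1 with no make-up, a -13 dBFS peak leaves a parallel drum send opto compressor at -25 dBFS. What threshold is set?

-29 dBFS

Input is 16 dB above T (since output overshoot × R = input overshoot: (-25 − T)·4 = -13 − T gives T = -29 dBFS).
Check: -29 + (-13 − (-29))/4 = -29 + 4 = -25 dBFS. ✓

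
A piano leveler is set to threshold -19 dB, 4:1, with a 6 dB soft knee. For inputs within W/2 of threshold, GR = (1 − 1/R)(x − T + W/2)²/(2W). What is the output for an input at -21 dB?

x − T + W/2 = -21 − (-19) + 3 = 1.
GR = (1 − 1/4) × 1² / 12 = 0.75 × 1 / 12 = 0.0625 dB.
Output = -21 − 0.0625 = -21.0625 dB.

-21.0625 dB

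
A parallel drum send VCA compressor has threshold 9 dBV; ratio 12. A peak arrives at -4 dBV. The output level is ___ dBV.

-4 dBV

-4 dBV is 13 dB below the 9 dBV threshold, so no gain reduction is applied.
Output = input = -4 dBV.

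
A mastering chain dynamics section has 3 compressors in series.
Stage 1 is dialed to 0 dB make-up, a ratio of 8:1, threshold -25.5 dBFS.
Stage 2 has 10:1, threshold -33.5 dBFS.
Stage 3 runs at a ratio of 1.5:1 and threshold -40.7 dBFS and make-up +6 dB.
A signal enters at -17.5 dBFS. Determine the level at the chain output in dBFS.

-29.3 dBFS

Stage 1: overshoot 8 dB → 8/8 = 1 dB → -24.5 dBFS.
Stage 2: 9 dB above -33.5 dBFS, reduced 10:1 to 0.9 dB above → -32.6 dBFS.
Stage 3: -32.6 dBFS is 8.1 dB over -40.7 dBFS; at 1.5:1 that becomes 5.4 dB over, giving -35.3 dBFS; +6 dB make-up → -29.3 dBFS.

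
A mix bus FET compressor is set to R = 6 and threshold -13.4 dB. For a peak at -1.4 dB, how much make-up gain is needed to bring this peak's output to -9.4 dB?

Overshoot 12 dB → 12/6 = 2 dB after compression, so the compressed level is -13.4 + 2 = -11.4 dB.
Make-up = target − compressed = -9.4 − (-11.4) = 2 dB.

2 dB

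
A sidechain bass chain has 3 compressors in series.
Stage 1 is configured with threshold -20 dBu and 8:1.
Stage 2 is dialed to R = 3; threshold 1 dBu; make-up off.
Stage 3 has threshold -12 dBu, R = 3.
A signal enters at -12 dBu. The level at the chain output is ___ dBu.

-19 dBu

Stage 1: 8 dB above -20 dBu, reduced 8:1 to 1 dB above → -19 dBu.
Stage 2: below threshold (-19 ≤ 1); passes unchanged; output -19 dBu.
Stage 3: -19 dBu is at or below the -12 dBu threshold — no compression; output -19 dBu.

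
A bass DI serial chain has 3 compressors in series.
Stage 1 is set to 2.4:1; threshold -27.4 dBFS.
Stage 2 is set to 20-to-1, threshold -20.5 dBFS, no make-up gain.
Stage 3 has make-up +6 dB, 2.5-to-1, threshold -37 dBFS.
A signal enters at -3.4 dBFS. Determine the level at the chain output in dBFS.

-24.338 dBFS

Stage 1: -3.4 dBFS is 24 dB over -27.4 dBFS; at 2.4:1 that becomes 10 dB over, giving -17.4 dBFS.
Stage 2: 3.1 dB above -20.5 dBFS, reduced 20:1 to 0.155 dB above → -20.345 dBFS.
Stage 3: 16.655 dB above -37 dBFS, reduced 2.5:1 to 6.662 dB above → -30.338 dBFS; +6 dB make-up → -24.338 dBFS.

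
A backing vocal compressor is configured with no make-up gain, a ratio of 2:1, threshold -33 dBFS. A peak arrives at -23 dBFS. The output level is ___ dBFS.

Overshoot: -23 − (-33) = 10 dB.
2:1 compression reduces that to 10/2 = 5 dB over.
Output = -33 + 5 = -28 dBFS.

-28 dBFS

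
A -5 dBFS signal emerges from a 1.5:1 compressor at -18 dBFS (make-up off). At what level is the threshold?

-44 dBFS

Input is 39 dB above T (since output overshoot × R = input overshoot: (-18 − T)·1.5 = -5 − T gives T = -44 dBFS).
Check: -44 + (-5 − (-44))/1.5 = -44 + 26 = -18 dBFS. ✓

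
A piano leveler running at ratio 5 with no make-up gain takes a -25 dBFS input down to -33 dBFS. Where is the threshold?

-35 dBFS

Let T be the threshold. Output overshoot = (input overshoot)/R, so -33 − T = (-25 − T)/5.
5·(-33 − T) = -25 − T → 4·T = -165 − (-25) = -140.
T = -140/4 = -35 dBFS.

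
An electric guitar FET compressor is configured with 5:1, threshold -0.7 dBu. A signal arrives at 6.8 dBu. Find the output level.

0.8 dBu

6.8 dBu sits 7.5 dB over threshold.
The 7.5 dB excess becomes 1.5 dB after 5:1 reduction.
That puts the output at 0.8 dBu.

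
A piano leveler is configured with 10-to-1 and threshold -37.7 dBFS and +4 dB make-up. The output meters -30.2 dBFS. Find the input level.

-2.7 dBFS

Remove make-up: -30.2 − 4 = -34.2 dBFS.
Post-compression overshoot = -34.2 − (-37.7) = 3.5 dB.
Undo the ratio: input overshoot = 3.5 × 10 = 35 dB, giving input = -2.7 dBFS.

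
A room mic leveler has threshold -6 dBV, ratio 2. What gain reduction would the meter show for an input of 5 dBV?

5.5 dB

The signal is 11 dB above threshold.
After 2:1 compression the overshoot becomes 11/2 = 5.5 dB.
GR = overshoot in − overshoot out = 11 − 5.5 = 5.5 dB.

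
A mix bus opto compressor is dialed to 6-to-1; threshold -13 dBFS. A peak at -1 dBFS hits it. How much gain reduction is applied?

10 dB

-1 dBFS exceeds the threshold by 12 dB.
At 6:1, output sits 12/6 = 2 dB above threshold.
Gain reduction = 12 − 2 = 10 dB.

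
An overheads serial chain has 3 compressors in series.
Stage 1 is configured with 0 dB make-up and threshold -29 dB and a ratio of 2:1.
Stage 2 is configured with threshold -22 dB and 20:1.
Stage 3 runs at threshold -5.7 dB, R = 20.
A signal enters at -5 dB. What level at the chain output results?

-21.75 dB

Stage 1: overshoot 24 dB → 24/2 = 12 dB → -17 dB.
Stage 2: 5 dB above -22 dB, reduced 20:1 to 0.25 dB above → -21.75 dB.
Stage 3: -21.75 dB is at or below the -5.7 dB threshold — no compression; output -21.75 dB.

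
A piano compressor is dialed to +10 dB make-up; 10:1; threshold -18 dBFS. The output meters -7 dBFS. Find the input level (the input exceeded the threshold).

-8 dBFS

Stripping the +10 dB make-up gives -17 dBFS at the gain stage.
Post-compression overshoot = -17 − (-18) = 1 dB.
Before 10:1 compression the overshoot was 1 × 10 = 10 dB, so input = -18 + 10 = -8 dBFS.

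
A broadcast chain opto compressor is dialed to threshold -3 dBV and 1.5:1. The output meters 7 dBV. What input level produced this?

The compressed level sits 7 − (-3) = 10 dB over threshold.
Before 1.5:1 compression the overshoot was 10 × 1.5 = 15 dB, so input = -3 + 15 = 12 dBV.

12 dBV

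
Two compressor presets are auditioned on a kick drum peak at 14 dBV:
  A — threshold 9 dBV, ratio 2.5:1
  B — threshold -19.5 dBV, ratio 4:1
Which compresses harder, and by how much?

B, by 22.125 dB

A: 5 dB over, compressed to 2 dB over, so 3 dB of GR.
B: 33.5 dB over, compressed to 8.375 dB over, so 25.125 dB of GR.
Difference: 22.125 dB in favour of B.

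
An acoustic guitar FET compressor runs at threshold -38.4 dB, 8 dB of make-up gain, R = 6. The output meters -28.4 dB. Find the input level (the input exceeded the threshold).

-26.4 dB

Remove make-up: -28.4 − 8 = -36.4 dB.
That's 2 dB above the -38.4 dB threshold.
Undo the ratio: input overshoot = 2 × 6 = 12 dB, giving input = -26.4 dB.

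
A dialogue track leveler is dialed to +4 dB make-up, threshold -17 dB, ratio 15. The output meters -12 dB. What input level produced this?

Remove make-up: -12 − 4 = -16 dB.
Post-compression overshoot = -16 − (-17) = 1 dB.
Undo the ratio: input overshoot = 1 × 15 = 15 dB, giving input = -2 dB.

-2 dB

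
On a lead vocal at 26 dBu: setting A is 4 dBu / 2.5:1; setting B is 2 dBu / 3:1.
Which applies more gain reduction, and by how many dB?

A: GR = 22 − 22/2.5 = 13.2 dB.
B: GR = 24 − 24/3 = 16 dB.
B reduces 2.8 dB more.

B, by 2.8 dB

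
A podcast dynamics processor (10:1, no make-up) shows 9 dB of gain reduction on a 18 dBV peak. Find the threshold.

Input is 10 dB above T (since output overshoot × R = input overshoot: (9 − T)·10 = 18 − T gives T = 8 dBV).
Check: 8 + (18 − 8)/10 = 8 + 1 = 9 dBV. ✓

8 dBV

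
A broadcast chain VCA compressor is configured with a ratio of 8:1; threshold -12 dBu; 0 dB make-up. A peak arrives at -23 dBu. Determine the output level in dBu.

-23 dBu is 11 dB below the -12 dBu threshold, so no gain reduction is applied.
Output = input = -23 dBu.

-23 dBu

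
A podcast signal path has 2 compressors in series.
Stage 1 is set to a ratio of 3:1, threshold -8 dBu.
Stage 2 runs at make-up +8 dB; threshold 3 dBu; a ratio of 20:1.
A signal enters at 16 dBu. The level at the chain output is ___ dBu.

8 dBu

Stage 1: 24 dB above -8 dBu, reduced 3:1 to 8 dB above → 0 dBu.
Stage 2: below threshold (0 ≤ 3); passes unchanged; make-up brings it to 8 dBu.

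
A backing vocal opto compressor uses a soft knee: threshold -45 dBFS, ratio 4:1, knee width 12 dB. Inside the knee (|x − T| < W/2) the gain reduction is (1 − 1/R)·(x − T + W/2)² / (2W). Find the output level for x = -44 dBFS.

-45.53125 dBFS

x − T + W/2 = -44 − (-45) + 6 = 7.
GR = (1 − 1/4) × 7² / 24 = 0.75 × 49 / 24 = 1.53125 dB.
Output = -44 − 1.53125 = -45.53125 dBFS.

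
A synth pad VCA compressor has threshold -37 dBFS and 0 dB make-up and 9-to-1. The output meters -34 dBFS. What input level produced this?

That's 3 dB above the -37 dBFS threshold.
Input overshoot = R × output overshoot = 27 dB → input = -37 + 27 = -10 dBFS.

-10 dBFS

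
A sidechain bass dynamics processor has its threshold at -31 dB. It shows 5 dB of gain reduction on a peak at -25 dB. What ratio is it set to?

Input overshoot = -25 − (-31) = 6 dB.
Output overshoot = 6 − 5 = 1 dB.
Ratio = input overshoot / output overshoot = 6 / 1 = 6.

6:1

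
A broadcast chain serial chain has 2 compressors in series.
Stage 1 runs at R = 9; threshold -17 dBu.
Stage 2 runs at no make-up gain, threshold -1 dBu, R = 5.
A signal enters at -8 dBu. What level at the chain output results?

Stage 1: 9 dB above -17 dBu, reduced 9:1 to 1 dB above → -16 dBu.
Stage 2: -16 dBu is at or below the -1 dBu threshold — no compression; output -16 dBu.

-16 dBu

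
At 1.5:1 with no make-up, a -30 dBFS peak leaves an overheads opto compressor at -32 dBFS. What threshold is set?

Input is 6 dB above T (since output overshoot × R = input overshoot: (-32 − T)·1.5 = -30 − T gives T = -36 dBFS).
Check: -36 + (-30 − (-36))/1.5 = -36 + 4 = -32 dBFS. ✓

-36 dBFS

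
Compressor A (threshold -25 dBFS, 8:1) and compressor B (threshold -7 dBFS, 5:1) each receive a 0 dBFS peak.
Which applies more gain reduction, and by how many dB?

A, by 16.275 dB

A: overshoot 25 dB → output overshoot 3.125 dB → GR 21.875 dB.
B: overshoot 7 dB → output overshoot 1.4 dB → GR 5.6 dB.
Difference: 16.275 dB in favour of A.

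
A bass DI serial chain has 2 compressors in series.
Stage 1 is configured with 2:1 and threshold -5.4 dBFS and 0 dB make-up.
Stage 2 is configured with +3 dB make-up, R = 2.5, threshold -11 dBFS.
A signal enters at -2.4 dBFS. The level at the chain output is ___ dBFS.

Stage 1: 3 dB above -5.4 dBFS, reduced 2:1 to 1.5 dB above → -3.9 dBFS.
Stage 2: 7.1 dB above -11 dBFS, reduced 2.5:1 to 2.84 dB above → -8.16 dBFS; +3 dB make-up → -5.16 dBFS.

-5.16 dBFS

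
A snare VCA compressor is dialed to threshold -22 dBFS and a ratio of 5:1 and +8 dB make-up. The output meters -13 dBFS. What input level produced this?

Before make-up, the level was -13 − 8 = -21 dBFS.
The compressed level sits -21 − (-22) = 1 dB over threshold.
Before 5:1 compression the overshoot was 1 × 5 = 5 dB, so input = -22 + 5 = -17 dBFS.

-17 dBFS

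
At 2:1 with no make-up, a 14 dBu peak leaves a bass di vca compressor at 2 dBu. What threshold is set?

-10 dBu

Let T be the threshold. Output overshoot = (input overshoot)/R, so 2 − T = (14 − T)/2.
2·(2 − T) = 14 − T → 1·T = 4 − 14 = -10.
T = -10/1 = -10 dBu.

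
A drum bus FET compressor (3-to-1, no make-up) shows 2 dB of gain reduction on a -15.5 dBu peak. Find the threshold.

-18.5 dBu

Gain reduction = -15.5 − (-17.5) = 2 dB; output overshoot = GR / (R − 1) = 2 / 2 = 1 dB.
Threshold = output − output overshoot = -17.5 − 1 = -18.5 dBu.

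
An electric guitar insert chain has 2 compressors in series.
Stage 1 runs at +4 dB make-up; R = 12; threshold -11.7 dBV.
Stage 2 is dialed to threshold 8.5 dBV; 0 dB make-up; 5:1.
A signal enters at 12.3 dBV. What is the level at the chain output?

Stage 1: 12.3 dBV is 24 dB over -11.7 dBV; at 12:1 that becomes 2 dB over, giving -9.7 dBV; +4 dB make-up → -5.7 dBV.
Stage 2: below threshold (-5.7 ≤ 8.5); passes unchanged; output -5.7 dBV.

-5.7 dBV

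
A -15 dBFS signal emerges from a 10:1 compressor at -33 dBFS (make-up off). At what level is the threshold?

-35 dBFS

Let T be the threshold. Output overshoot = (input overshoot)/R, so -33 − T = (-15 − T)/10.
10·(-33 − T) = -15 − T → 9·T = -330 − (-15) = -315.
T = -315/9 = -35 dBFS.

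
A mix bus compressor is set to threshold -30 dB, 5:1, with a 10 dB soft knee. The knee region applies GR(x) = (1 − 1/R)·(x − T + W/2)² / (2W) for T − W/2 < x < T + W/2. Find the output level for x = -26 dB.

x − T + W/2 = -26 − (-30) + 5 = 9.
GR = (1 − 1/5) × 9² / 20 = 0.8 × 81 / 20 = 3.24 dB.
Output = -26 − 3.24 = -29.24 dB.

-29.24 dB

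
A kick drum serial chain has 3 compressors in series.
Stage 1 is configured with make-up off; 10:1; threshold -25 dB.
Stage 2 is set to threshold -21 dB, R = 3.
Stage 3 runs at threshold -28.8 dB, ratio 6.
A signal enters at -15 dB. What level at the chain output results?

Stage 1: 10 dB above -25 dB, reduced 10:1 to 1 dB above → -24 dB.
Stage 2: -24 dB ≤ -21 dB, so stage 2 doesn't engage; output -24 dB.
Stage 3: overshoot 4.8 dB → 4.8/6 = 0.8 dB → -28 dB.

-28 dB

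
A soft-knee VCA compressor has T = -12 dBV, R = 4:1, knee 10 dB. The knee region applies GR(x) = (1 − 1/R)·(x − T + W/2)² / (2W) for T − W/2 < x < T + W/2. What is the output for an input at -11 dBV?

-12.35 dBV

x − T + W/2 = -11 − (-12) + 5 = 6.
GR = (1 − 1/4) × 6² / 20 = 0.75 × 36 / 20 = 1.35 dB.
Output = -11 − 1.35 = -12.35 dBV.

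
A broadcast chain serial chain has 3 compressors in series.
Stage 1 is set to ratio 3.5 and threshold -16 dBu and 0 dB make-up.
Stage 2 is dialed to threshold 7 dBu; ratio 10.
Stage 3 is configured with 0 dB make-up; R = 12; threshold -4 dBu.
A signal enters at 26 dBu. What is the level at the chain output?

Stage 1: 26 dBu is 42 dB over -16 dBu; at 3.5:1 that becomes 12 dB over, giving -4 dBu.
Stage 2: -4 dBu ≤ 7 dBu, so stage 2 doesn't engage; output -4 dBu.
Stage 3: -4 dBu ≤ -4 dBu, so stage 3 doesn't engage; output -4 dBu.

-4 dBu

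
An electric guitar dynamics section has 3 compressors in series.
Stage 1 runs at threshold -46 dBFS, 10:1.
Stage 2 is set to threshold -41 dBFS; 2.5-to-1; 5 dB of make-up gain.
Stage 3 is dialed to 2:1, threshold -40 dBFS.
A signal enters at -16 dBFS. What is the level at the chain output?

Stage 1: -16 dBFS is 30 dB over -46 dBFS; at 10:1 that becomes 3 dB over, giving -43 dBFS.
Stage 2: below threshold (-43 ≤ -41); passes unchanged; make-up brings it to -38 dBFS.
Stage 3: 2 dB above -40 dBFS, reduced 2:1 to 1 dB above → -39 dBFS.

-39 dBFS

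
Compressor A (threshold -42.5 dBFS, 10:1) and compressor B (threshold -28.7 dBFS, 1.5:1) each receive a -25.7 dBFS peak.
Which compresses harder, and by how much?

A: 16.8 dB over, compressed to 1.68 dB over, so 15.12 dB of GR.
B: 3 dB over, compressed to 2 dB over, so 1 dB of GR.
A applies 14.12 dB more gain reduction.

A, by 14.12 dB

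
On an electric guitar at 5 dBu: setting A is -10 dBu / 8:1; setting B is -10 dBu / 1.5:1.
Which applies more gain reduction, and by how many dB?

A, by 8.125 dB

A: overshoot 15 dB → output overshoot 1.875 dB → GR 13.125 dB.
B: overshoot 15 dB → output overshoot 10 dB → GR 5 dB.
Difference: 8.125 dB in favour of A.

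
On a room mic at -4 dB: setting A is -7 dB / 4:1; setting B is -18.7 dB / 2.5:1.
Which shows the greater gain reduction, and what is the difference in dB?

B, by 6.57 dB

A: overshoot 3 dB → output overshoot 0.75 dB → GR 2.25 dB.
B: overshoot 14.7 dB → output overshoot 5.88 dB → GR 8.82 dB.
B applies 6.57 dB more gain reduction.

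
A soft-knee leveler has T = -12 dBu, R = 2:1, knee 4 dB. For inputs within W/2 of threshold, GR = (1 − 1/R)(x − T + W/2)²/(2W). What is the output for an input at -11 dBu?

-11.5625 dBu

x − T + W/2 = -11 − (-12) + 2 = 3.
GR = (1 − 1/2) × 3² / 8 = 0.5 × 9 / 8 = 0.5625 dB.
Output = -11 − 0.5625 = -11.5625 dBu.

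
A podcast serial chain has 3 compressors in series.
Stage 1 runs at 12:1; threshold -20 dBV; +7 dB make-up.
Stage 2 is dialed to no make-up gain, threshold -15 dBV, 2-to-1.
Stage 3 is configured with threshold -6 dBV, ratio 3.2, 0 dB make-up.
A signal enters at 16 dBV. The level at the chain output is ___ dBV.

Stage 1: 16 dBV is 36 dB over -20 dBV; at 12:1 that becomes 3 dB over, giving -17 dBV; +7 dB make-up → -10 dBV.
Stage 2: 5 dB above -15 dBV, reduced 2:1 to 2.5 dB above → -12.5 dBV.
Stage 3: -12.5 dBV ≤ -6 dBV, so stage 3 doesn't engage; output -12.5 dBV.

-12.5 dBV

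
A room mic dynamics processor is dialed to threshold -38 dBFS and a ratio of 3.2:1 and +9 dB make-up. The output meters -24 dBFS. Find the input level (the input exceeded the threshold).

Before make-up, the level was -24 − 9 = -33 dBFS.
That's 5 dB above the -38 dBFS threshold.
Before 3.2:1 compression the overshoot was 5 × 3.2 = 16 dB, so input = -38 + 16 = -22 dBFS.

-22 dBFS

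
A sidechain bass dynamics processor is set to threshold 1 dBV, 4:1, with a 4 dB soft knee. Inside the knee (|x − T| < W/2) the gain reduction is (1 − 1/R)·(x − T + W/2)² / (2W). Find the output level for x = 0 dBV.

x − T + W/2 = 0 − 1 + 2 = 1.
GR = (1 − 1/4) × 1² / 8 = 0.75 × 1 / 8 = 0.09375 dB.
Output = 0 − 0.09375 = -0.09375 dBV.

-0.09375 dBV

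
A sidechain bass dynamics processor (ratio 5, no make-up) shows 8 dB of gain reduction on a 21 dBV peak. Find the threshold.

11 dBV

Gain reduction = 21 − 13 = 8 dB; output overshoot = GR / (R − 1) = 8 / 4 = 2 dB.
Threshold = output − output overshoot = 13 − 2 = 11 dBV.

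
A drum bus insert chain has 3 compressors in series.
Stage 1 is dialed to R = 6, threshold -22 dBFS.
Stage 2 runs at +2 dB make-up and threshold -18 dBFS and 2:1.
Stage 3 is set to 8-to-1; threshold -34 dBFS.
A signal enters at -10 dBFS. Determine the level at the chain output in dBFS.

Stage 1: -10 dBFS is 12 dB over -22 dBFS; at 6:1 that becomes 2 dB over, giving -20 dBFS.
Stage 2: -20 dBFS is at or below the -18 dBFS threshold — no compression; make-up brings it to -18 dBFS.
Stage 3: overshoot 16 dB → 16/8 = 2 dB → -32 dBFS.

-32 dBFS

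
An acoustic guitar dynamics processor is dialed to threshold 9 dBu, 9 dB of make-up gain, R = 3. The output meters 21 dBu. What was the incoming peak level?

Before make-up, the level was 21 − 9 = 12 dBu.
The compressed level sits 12 − 9 = 3 dB over threshold.
Input overshoot = R × output overshoot = 9 dB → input = 9 + 9 = 18 dBu.

18 dBu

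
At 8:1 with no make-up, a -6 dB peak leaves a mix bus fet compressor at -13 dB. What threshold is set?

Gain reduction = -6 − (-13) = 7 dB; output overshoot = GR / (R − 1) = 7 / 7 = 1 dB.
Threshold = output − output overshoot = -13 − 1 = -14 dB.

-14 dB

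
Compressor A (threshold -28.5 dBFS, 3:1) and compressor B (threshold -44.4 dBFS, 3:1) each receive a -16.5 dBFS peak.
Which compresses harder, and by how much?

A: 12 dB over, compressed to 4 dB over, so 8 dB of GR.
B: 27.9 dB over, compressed to 9.3 dB over, so 18.6 dB of GR.
B applies 10.6 dB more gain reduction.

B, by 10.6 dB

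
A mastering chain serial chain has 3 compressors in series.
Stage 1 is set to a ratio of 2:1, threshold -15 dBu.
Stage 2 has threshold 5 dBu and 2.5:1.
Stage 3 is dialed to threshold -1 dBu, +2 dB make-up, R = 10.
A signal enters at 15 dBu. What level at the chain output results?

1.1 dBu

Stage 1: 15 dBu is 30 dB over -15 dBu; at 2:1 that becomes 15 dB over, giving 0 dBu.
Stage 2: 0 dBu ≤ 5 dBu, so stage 2 doesn't engage; output 0 dBu.
Stage 3: 1 dB above -1 dBu, reduced 10:1 to 0.1 dB above → -0.9 dBu; +2 dB make-up → 1.1 dBu.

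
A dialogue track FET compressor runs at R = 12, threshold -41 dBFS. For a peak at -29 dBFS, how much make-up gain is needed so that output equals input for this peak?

The peak compresses to -41 + 12/12 = -40 dBFS.
To reach -29 dBFS requires -29 − (-40) = 11 dB of make-up.

11 dB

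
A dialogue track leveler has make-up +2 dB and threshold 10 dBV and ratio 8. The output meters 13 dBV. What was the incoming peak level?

18 dBV

Before make-up, the level was 13 − 2 = 11 dBV.
The compressed level sits 11 − 10 = 1 dB over threshold.
Before 8:1 compression the overshoot was 1 × 8 = 8 dB, so input = 10 + 8 = 18 dBV.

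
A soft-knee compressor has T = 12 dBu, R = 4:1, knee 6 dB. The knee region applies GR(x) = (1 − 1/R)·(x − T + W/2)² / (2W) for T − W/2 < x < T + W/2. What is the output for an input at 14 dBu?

12.4375 dBu

x − T + W/2 = 14 − 12 + 3 = 5.
GR = (1 − 1/4) × 5² / 12 = 0.75 × 25 / 12 = 1.5625 dB.
Output = 14 − 1.5625 = 12.4375 dBu.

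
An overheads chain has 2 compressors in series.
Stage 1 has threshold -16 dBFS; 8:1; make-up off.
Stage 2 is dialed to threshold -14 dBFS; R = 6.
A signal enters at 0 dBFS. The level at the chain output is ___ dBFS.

-14 dBFS

Stage 1: 16 dB above -16 dBFS, reduced 8:1 to 2 dB above → -14 dBFS.
Stage 2: -14 dBFS is at or below the -14 dBFS threshold — no compression; output -14 dBFS.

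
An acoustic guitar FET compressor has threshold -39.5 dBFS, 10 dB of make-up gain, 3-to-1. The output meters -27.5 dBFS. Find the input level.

Before make-up, the level was -27.5 − 10 = -37.5 dBFS.
Post-compression overshoot = -37.5 − (-39.5) = 2 dB.
Input overshoot = R × output overshoot = 6 dB → input = -39.5 + 6 = -33.5 dBFS.

-33.5 dBFS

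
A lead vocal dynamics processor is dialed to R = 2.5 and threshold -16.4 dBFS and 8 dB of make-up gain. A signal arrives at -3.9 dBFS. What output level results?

-3.9 dBFS sits 12.5 dB over threshold.
The 12.5 dB excess becomes 5 dB after 2.5:1 reduction.
That puts the output at -11.4 dBFS; make-up adds 8 dB, giving -3.4 dBFS.

-3.4 dBFS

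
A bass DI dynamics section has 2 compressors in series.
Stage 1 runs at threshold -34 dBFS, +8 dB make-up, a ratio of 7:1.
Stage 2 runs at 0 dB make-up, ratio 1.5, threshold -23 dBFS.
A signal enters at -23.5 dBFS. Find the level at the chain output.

Stage 1: -23.5 dBFS is 10.5 dB over -34 dBFS; at 7:1 that becomes 1.5 dB over, giving -32.5 dBFS; +8 dB make-up → -24.5 dBFS.
Stage 2: -24.5 dBFS is at or below the -23 dBFS threshold — no compression; output -24.5 dBFS.

-24.5 dBFS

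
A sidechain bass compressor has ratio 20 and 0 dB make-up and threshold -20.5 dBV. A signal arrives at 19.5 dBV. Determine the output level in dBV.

-18.5 dBV

The input is 40 dB above the -20.5 dBV threshold.
At 20:1 the overshoot is divided by 20, leaving 2 dB above threshold.
So the level is -20.5 + 2 = -18.5 dBV.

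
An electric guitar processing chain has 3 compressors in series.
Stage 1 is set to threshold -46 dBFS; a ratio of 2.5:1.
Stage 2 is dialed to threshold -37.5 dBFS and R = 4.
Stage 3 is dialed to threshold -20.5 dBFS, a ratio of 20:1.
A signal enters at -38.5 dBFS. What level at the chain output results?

Stage 1: 7.5 dB above -46 dBFS, reduced 2.5:1 to 3 dB above → -43 dBFS.
Stage 2: -43 dBFS is at or below the -37.5 dBFS threshold — no compression; output -43 dBFS.
Stage 3: -43 dBFS ≤ -20.5 dBFS, so stage 3 doesn't engage; output -43 dBFS.

-43 dBFS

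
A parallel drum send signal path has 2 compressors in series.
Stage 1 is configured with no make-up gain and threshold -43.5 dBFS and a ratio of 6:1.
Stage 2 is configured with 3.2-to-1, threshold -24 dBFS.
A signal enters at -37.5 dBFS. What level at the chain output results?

-42.5 dBFS

Stage 1: overshoot 6 dB → 6/6 = 1 dB → -42.5 dBFS.
Stage 2: below threshold (-42.5 ≤ -24); passes unchanged; output -42.5 dBFS.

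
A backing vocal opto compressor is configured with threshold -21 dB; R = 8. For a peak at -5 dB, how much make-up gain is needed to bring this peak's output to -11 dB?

The peak compresses to -21 + 16/8 = -19 dB.
To reach -11 dB requires -11 − (-19) = 8 dB of make-up.

8 dB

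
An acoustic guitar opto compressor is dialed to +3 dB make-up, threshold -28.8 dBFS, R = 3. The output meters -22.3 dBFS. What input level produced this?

-18.3 dBFS

Remove make-up: -22.3 − 3 = -25.3 dBFS.
That's 3.5 dB above the -28.8 dBFS threshold.
Undo the ratio: input overshoot = 3.5 × 3 = 10.5 dB, giving input = -18.3 dBFS.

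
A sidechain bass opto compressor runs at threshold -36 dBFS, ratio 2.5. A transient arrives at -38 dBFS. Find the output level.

-38 dBFS

-38 dBFS is 2 dB below the -36 dBFS threshold, so no gain reduction is applied.
Output = input = -38 dBFS.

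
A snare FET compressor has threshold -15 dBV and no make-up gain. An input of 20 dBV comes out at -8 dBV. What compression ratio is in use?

5:1

Input overshoot = 20 − (-15) = 35 dB; output overshoot = -8 − (-15) = 7 dB.
Ratio = 35 / 7 = 5.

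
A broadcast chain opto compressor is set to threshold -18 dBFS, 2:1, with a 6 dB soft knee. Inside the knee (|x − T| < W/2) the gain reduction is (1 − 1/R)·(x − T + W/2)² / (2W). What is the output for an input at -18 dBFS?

-18.375 dBFS

x − T + W/2 = -18 − (-18) + 3 = 3.
GR = (1 − 1/2) × 3² / 12 = 0.5 × 9 / 12 = 0.375 dB.
Output = -18 − 0.375 = -18.375 dBFS.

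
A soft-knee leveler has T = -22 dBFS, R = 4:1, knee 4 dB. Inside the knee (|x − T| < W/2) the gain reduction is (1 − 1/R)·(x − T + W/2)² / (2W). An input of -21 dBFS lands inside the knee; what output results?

x − T + W/2 = -21 − (-22) + 2 = 3.
GR = (1 − 1/4) × 3² / 8 = 0.75 × 9 / 8 = 0.84375 dB.
Output = -21 − 0.84375 = -21.84375 dBFS.

-21.84375 dBFS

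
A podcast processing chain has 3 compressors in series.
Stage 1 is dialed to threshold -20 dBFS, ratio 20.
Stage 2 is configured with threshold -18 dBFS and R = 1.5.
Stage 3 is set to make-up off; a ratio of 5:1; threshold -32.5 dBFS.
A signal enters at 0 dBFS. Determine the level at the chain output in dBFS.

Stage 1: overshoot 20 dB → 20/20 = 1 dB → -19 dBFS.
Stage 2: -19 dBFS is at or below the -18 dBFS threshold — no compression; output -19 dBFS.
Stage 3: 13.5 dB above -32.5 dBFS, reduced 5:1 to 2.7 dB above → -29.8 dBFS.

-29.8 dBFS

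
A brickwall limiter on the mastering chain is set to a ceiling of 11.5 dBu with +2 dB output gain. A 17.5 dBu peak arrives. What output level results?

13.5 dBu

At ∞:1, everything above 11.5 dBu is held at the ceiling.
Output gain then adds 2 dB: 11.5 + 2 = 13.5 dBu.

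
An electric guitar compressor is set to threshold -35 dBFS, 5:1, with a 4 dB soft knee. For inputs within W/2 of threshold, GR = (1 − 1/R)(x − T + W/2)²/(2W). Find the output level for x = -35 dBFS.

-35.4 dBFS

x − T + W/2 = -35 − (-35) + 2 = 2.
GR = (1 − 1/5) × 2² / 8 = 0.8 × 4 / 8 = 0.4 dB.
Output = -35 − 0.4 = -35.4 dBFS.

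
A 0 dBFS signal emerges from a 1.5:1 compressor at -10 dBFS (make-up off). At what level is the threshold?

-30 dBFS

Gain reduction = 0 − (-10) = 10 dB; output overshoot = GR / (R − 1) = 10 / 0.5 = 20 dB.
Threshold = output − output overshoot = -10 − 20 = -30 dBFS.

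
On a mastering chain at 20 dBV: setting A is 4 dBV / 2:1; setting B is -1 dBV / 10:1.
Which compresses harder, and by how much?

B, by 10.9 dB

A: GR = 16 − 16/2 = 8 dB.
B: GR = 21 − 21/10 = 18.9 dB.
B applies 10.9 dB more gain reduction.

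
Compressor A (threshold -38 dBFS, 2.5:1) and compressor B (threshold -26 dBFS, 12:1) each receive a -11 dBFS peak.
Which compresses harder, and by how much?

A: GR = 27 − 27/2.5 = 16.2 dB.
B: GR = 15 − 15/12 = 13.75 dB.
Difference: 2.45 dB in favour of A.

A, by 2.45 dB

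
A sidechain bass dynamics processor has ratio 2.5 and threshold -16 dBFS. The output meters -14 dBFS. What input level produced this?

The compressed level sits -14 − (-16) = 2 dB over threshold.
Undo the ratio: input overshoot = 2 × 2.5 = 5 dB, giving input = -11 dBFS.

-11 dBFS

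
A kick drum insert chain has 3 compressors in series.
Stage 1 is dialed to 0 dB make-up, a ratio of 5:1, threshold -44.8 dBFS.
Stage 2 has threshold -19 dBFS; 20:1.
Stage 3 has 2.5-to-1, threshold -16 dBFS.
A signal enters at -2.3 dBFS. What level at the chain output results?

Stage 1: 42.5 dB above -44.8 dBFS, reduced 5:1 to 8.5 dB above → -36.3 dBFS.
Stage 2: -36.3 dBFS is at or below the -19 dBFS threshold — no compression; output -36.3 dBFS.
Stage 3: -36.3 dBFS ≤ -16 dBFS, so stage 3 doesn't engage; output -36.3 dBFS.

-36.3 dBFS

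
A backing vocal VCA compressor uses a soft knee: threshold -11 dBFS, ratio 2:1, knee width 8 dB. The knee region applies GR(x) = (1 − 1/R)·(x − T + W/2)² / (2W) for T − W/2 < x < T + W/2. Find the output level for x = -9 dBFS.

-10.125 dBFS

x − T + W/2 = -9 − (-11) + 4 = 6.
GR = (1 − 1/2) × 6² / 16 = 0.5 × 36 / 16 = 1.125 dB.
Output = -9 − 1.125 = -10.125 dBFS.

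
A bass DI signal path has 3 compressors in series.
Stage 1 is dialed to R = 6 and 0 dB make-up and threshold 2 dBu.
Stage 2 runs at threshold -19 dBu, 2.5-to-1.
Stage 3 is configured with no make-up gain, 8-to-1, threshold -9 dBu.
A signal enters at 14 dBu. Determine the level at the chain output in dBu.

Stage 1: 14 dBu is 12 dB over 2 dBu; at 6:1 that becomes 2 dB over, giving 4 dBu.
Stage 2: 4 dBu is 23 dB over -19 dBu; at 2.5:1 that becomes 9.2 dB over, giving -9.8 dBu.
Stage 3: below threshold (-9.8 ≤ -9); passes unchanged; output -9.8 dBu.

-9.8 dBu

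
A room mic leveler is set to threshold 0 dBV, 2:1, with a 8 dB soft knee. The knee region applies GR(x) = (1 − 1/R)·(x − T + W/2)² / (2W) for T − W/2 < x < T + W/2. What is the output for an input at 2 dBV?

x − T + W/2 = 2 − 0 + 4 = 6.
GR = (1 − 1/2) × 6² / 16 = 0.5 × 36 / 16 = 1.125 dB.
Output = 2 − 1.125 = 0.875 dBV.

0.875 dBV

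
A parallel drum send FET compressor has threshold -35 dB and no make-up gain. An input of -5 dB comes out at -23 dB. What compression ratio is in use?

Input overshoot = -5 − (-35) = 30 dB; output overshoot = -23 − (-35) = 12 dB.
Ratio = 30 / 12 = 2.5.

2.5:1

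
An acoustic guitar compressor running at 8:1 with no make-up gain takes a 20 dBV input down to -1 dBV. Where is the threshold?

-4 dBV

Input is 24 dB above T (since output overshoot × R = input overshoot: (-1 − T)·8 = 20 − T gives T = -4 dBV).
Check: -4 + (20 − (-4))/8 = -4 + 3 = -1 dBV. ✓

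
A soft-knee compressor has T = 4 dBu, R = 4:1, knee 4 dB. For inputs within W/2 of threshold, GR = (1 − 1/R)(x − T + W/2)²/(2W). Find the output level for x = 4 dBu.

3.625 dBu

x − T + W/2 = 4 − 4 + 2 = 2.
GR = (1 − 1/4) × 2² / 8 = 0.75 × 4 / 8 = 0.375 dB.
Output = 4 − 0.375 = 3.625 dBu.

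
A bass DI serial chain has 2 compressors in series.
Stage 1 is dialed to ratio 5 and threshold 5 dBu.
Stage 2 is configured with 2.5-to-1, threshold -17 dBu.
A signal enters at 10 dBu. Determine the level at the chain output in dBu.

-7.8 dBu

Stage 1: 5 dB above 5 dBu, reduced 5:1 to 1 dB above → 6 dBu.
Stage 2: 6 dBu is 23 dB over -17 dBu; at 2.5:1 that becomes 9.2 dB over, giving -7.8 dBu.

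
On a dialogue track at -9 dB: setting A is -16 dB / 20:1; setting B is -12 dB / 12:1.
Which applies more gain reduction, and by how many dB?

A, by 3.9 dB

A: 7 dB over, compressed to 0.35 dB over, so 6.65 dB of GR.
B: 3 dB over, compressed to 0.25 dB over, so 2.75 dB of GR.
Difference: 3.9 dB in favour of A.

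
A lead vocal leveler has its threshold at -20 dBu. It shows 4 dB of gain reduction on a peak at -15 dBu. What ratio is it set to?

5:1

Input overshoot = -15 − (-20) = 5 dB.
Output overshoot = 5 − 4 = 1 dB.
Ratio = input overshoot / output overshoot = 5 / 1 = 5.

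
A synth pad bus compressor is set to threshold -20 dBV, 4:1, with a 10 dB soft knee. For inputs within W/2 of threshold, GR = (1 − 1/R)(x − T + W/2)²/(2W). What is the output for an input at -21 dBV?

x − T + W/2 = -21 − (-20) + 5 = 4.
GR = (1 − 1/4) × 4² / 20 = 0.75 × 16 / 20 = 0.6 dB.
Output = -21 − 0.6 = -21.6 dBV.

-21.6 dBV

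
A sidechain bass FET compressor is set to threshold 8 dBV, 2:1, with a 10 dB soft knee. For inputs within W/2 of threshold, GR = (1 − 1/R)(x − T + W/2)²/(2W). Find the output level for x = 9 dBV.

x − T + W/2 = 9 − 8 + 5 = 6.
GR = (1 − 1/2) × 6² / 20 = 0.5 × 36 / 20 = 0.9 dB.
Output = 9 − 0.9 = 8.1 dBV.

8.1 dBV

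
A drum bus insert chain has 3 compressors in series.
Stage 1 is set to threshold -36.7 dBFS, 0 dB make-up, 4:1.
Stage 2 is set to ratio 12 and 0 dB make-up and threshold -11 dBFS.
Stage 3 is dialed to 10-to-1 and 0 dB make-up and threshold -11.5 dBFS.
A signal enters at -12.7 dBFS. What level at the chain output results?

Stage 1: 24 dB above -36.7 dBFS, reduced 4:1 to 6 dB above → -30.7 dBFS.
Stage 2: -30.7 dBFS ≤ -11 dBFS, so stage 2 doesn't engage; output -30.7 dBFS.
Stage 3: -30.7 dBFS ≤ -11.5 dBFS, so stage 3 doesn't engage; output -30.7 dBFS.

-30.7 dBFS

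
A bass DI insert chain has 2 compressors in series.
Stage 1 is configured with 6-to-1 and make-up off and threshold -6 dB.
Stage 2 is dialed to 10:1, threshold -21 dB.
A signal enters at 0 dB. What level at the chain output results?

Stage 1: 0 dB is 6 dB over -6 dB; at 6:1 that becomes 1 dB over, giving -5 dB.
Stage 2: 16 dB above -21 dB, reduced 10:1 to 1.6 dB above → -19.4 dB.

-19.4 dB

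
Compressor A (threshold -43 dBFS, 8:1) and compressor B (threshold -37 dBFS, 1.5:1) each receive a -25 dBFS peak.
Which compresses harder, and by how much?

A, by 11.75 dB

A: GR = 18 − 18/8 = 15.75 dB.
B: GR = 12 − 12/1.5 = 4 dB.
Difference: 11.75 dB in favour of A.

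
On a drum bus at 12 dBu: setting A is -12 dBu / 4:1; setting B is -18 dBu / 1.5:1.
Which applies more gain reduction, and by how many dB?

A: 24 dB over, compressed to 6 dB over, so 18 dB of GR.
B: 30 dB over, compressed to 20 dB over, so 10 dB of GR.
A reduces 8 dB more.

A, by 8 dB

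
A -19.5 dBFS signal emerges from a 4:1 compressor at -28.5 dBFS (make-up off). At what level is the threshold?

-31.5 dBFS

Input is 12 dB above T (since output overshoot × R = input overshoot: (-28.5 − T)·4 = -19.5 − T gives T = -31.5 dBFS).
Check: -31.5 + (-19.5 − (-31.5))/4 = -31.5 + 3 = -28.5 dBFS. ✓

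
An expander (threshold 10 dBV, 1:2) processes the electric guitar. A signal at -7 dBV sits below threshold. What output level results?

The input is 17 dB below the 10 dBV threshold.
A 1:2 expander multiplies undershoot by 2: 17 × 2 = 34 dB below threshold.
Output = 10 − 34 = -24 dBV.

-24 dBV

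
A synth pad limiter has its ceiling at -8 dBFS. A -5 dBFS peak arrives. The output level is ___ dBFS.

At ∞:1, everything above -8 dBFS is held at the ceiling.

-8 dBFS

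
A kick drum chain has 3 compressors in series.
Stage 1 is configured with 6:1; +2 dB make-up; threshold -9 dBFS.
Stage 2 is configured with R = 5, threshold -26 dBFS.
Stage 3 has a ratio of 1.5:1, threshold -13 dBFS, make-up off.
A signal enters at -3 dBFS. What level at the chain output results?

Stage 1: overshoot 6 dB → 6/6 = 1 dB → -8 dBFS; +2 dB make-up → -6 dBFS.
Stage 2: 20 dB above -26 dBFS, reduced 5:1 to 4 dB above → -22 dBFS.
Stage 3: -22 dBFS is at or below the -13 dBFS threshold — no compression; output -22 dBFS.

-22 dBFS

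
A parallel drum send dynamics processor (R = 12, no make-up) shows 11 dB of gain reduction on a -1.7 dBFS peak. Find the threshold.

Let T be the threshold. Output overshoot = (input overshoot)/R, so -12.7 − T = (-1.7 − T)/12.
12·(-12.7 − T) = -1.7 − T → 11·T = -152.4 − (-1.7) = -150.7.
T = -150.7/11 = -13.7 dBFS.

-13.7 dBFS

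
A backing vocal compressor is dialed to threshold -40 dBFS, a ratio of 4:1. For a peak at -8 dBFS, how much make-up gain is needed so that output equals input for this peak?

24 dB

Without make-up, output = threshold + overshoot/4 = -40 + 8 = -32 dBFS.
Gap to target: 24 dB.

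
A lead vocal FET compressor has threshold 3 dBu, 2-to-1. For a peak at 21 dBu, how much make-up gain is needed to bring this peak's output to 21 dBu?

9 dB

Without make-up, output = threshold + overshoot/2 = 3 + 9 = 12 dBu.
Gap to target: 9 dB.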